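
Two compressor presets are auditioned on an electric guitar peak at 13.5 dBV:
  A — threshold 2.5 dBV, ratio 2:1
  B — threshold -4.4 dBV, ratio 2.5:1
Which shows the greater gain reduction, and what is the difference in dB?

A: overshoot 11 dB → output overshoot 5.5 dB → GR 5.5 dB.
B: overshoot 17.9 dB → output overshoot 7.16 dB → GR 10.74 dB.
B reduces 5.24 dB more.

B, by 5.24 dB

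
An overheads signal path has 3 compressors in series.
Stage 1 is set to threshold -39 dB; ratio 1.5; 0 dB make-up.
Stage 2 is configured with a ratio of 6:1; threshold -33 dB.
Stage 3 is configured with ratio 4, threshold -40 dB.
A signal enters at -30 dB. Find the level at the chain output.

Stage 1: 9 dB above -39 dB, reduced 1.5:1 to 6 dB above → -33 dB.
Stage 2: -33 dB is at or below the -33 dB threshold — no compression; output -33 dB.
Stage 3: overshoot 7 dB → 7/4 = 1.75 dB → -38.25 dB.

-38.25 dB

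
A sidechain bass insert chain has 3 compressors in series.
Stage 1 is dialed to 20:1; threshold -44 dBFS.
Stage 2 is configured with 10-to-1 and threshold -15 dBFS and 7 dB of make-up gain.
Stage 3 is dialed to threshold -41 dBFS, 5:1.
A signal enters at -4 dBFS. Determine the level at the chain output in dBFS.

-39.8 dBFS

Stage 1: overshoot 40 dB → 40/20 = 2 dB → -42 dBFS.
Stage 2: -42 dBFS is at or below the -15 dBFS threshold — no compression; make-up brings it to -35 dBFS.
Stage 3: overshoot 6 dB → 6/5 = 1.2 dB → -39.8 dBFS.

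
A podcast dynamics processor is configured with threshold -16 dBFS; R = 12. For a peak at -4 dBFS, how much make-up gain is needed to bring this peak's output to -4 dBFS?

Overshoot 12 dB → 12/12 = 1 dB after compression, so the compressed level is -16 + 1 = -15 dBFS.
Make-up = target − compressed = -4 − (-15) = 11 dB.

11 dB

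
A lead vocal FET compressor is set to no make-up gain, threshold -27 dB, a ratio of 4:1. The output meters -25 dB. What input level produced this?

-19 dB

The compressed level sits -25 − (-27) = 2 dB over threshold.
Undo the ratio: input overshoot = 2 × 4 = 8 dB, giving input = -19 dB.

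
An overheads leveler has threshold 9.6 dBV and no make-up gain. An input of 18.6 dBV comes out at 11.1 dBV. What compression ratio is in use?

Input overshoot = 18.6 − 9.6 = 9 dB; output overshoot = 11.1 − 9.6 = 1.5 dB.
Ratio = 9 / 1.5 = 6.

6:1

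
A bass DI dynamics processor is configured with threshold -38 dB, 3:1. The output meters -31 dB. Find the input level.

-17 dB

Post-compression overshoot = -31 − (-38) = 7 dB.
Input overshoot = R × output overshoot = 21 dB → input = -38 + 21 = -17 dB.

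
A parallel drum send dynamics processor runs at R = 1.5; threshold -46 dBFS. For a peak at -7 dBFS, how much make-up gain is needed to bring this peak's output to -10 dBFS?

Overshoot 39 dB → 39/1.5 = 26 dB after compression, so the compressed level is -46 + 26 = -20 dBFS.
Make-up = target − compressed = -10 − (-20) = 10 dB.

10 dB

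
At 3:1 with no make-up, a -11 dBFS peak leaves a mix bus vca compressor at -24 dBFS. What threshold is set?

-30.5 dBFS

Let T be the threshold. Output overshoot = (input overshoot)/R, so -24 − T = (-11 − T)/3.
3·(-24 − T) = -11 − T → 2·T = -72 − (-11) = -61.
T = -61/2 = -30.5 dBFS.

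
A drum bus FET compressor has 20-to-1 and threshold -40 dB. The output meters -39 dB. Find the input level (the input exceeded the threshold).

The compressed level sits -39 − (-40) = 1 dB over threshold.
Before 20:1 compression the overshoot was 1 × 20 = 20 dB, so input = -40 + 20 = -20 dB.

-20 dB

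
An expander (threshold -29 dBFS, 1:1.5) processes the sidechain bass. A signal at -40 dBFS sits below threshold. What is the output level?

Below threshold, a 1:1.5 expander applies gain = (1.5−1)×(T − x) of attenuation.
(1.5−1) × 11 = 5.5 dB, so output = -40 − 5.5 = -45.5 dBFS.

-45.5 dBFS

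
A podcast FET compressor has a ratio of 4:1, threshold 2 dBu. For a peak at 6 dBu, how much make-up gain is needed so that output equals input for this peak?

3 dB

Overshoot 4 dB → 4/4 = 1 dB after compression, so the compressed level is 2 + 1 = 3 dBu.
Make-up = target − compressed = 6 − 3 = 3 dB.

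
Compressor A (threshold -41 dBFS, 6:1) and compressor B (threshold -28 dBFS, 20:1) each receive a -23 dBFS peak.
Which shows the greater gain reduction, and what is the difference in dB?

A: 18 dB over, compressed to 3 dB over, so 15 dB of GR.
B: 5 dB over, compressed to 0.25 dB over, so 4.75 dB of GR.
A reduces 10.25 dB more.

A, by 10.25 dB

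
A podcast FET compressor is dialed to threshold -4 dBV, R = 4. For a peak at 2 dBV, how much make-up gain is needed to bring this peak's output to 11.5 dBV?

The peak compresses to -4 + 6/4 = -2.5 dBV.
To reach 11.5 dBV requires 11.5 − (-2.5) = 14 dB of make-up.

14 dB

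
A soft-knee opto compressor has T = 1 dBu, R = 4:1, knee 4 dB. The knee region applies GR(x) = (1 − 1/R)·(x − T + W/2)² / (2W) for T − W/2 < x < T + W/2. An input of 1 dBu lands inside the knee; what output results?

0.625 dBu

x − T + W/2 = 1 − 1 + 2 = 2.
GR = (1 − 1/4) × 2² / 8 = 0.75 × 4 / 8 = 0.375 dB.
Output = 1 − 0.375 = 0.625 dBu.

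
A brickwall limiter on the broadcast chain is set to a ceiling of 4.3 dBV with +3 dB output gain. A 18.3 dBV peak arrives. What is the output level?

The limiter clamps the peak to its 4.3 dBV ceiling.
Output gain then adds 3 dB: 4.3 + 3 = 7.3 dBV.

7.3 dBV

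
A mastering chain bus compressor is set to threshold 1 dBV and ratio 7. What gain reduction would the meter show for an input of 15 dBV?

12 dB

15 dBV exceeds the threshold by 14 dB.
At 7:1, output sits 14/7 = 2 dB above threshold.
So the signal is attenuated by 14 − 2 = 12 dB.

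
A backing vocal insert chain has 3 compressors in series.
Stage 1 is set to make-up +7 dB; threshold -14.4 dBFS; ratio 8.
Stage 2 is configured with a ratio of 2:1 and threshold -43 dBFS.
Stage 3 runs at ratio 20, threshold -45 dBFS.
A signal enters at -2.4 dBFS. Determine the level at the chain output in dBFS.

-43.9725 dBFS

Stage 1: overshoot 12 dB → 12/8 = 1.5 dB → -12.9 dBFS; +7 dB make-up → -5.9 dBFS.
Stage 2: 37.1 dB above -43 dBFS, reduced 2:1 to 18.55 dB above → -24.45 dBFS.
Stage 3: overshoot 20.55 dB → 20.55/20 = 1.0275 dB → -43.9725 dBFS.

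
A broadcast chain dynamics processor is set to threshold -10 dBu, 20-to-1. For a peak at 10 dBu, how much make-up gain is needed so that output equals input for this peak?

19 dB

The peak compresses to -10 + 20/20 = -9 dBu.
To reach 10 dBu requires 10 − (-9) = 19 dB of make-up.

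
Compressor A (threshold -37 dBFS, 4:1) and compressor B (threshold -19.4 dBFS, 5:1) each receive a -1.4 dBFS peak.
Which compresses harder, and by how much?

A, by 12.3 dB

A: overshoot 35.6 dB → output overshoot 8.9 dB → GR 26.7 dB.
B: overshoot 18 dB → output overshoot 3.6 dB → GR 14.4 dB.
A applies 12.3 dB more gain reduction.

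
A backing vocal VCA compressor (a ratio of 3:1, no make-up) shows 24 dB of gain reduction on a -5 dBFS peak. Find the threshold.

Gain reduction = -5 − (-29) = 24 dB; output overshoot = GR / (R − 1) = 24 / 2 = 12 dB.
Threshold = output − output overshoot = -29 − 12 = -41 dBFS.

-41 dBFS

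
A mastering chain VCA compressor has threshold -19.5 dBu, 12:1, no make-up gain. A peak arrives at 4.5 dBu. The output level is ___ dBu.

-17.5 dBu

4.5 dBu sits 24 dB over threshold.
12:1 compression reduces that to 24/12 = 2 dB over.
So the level is -19.5 + 2 = -17.5 dBu.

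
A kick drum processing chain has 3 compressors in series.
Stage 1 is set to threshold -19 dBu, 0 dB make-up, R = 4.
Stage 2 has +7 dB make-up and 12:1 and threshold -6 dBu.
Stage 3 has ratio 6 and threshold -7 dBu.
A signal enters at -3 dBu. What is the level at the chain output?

-8 dBu

Stage 1: -3 dBu is 16 dB over -19 dBu; at 4:1 that becomes 4 dB over, giving -15 dBu.
Stage 2: -15 dBu ≤ -6 dBu, so stage 2 doesn't engage; make-up brings it to -8 dBu.
Stage 3: -8 dBu is at or below the -7 dBu threshold — no compression; output -8 dBu.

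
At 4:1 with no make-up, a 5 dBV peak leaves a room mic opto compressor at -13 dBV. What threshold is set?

Let T be the threshold. Output overshoot = (input overshoot)/R, so -13 − T = (5 − T)/4.
4·(-13 − T) = 5 − T → 3·T = -52 − 5 = -57.
T = -57/3 = -19 dBV.

-19 dBV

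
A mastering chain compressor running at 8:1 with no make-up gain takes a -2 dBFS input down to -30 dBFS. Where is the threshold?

Gain reduction = -2 − (-30) = 28 dB; output overshoot = GR / (R − 1) = 28 / 7 = 4 dB.
Threshold = output − output overshoot = -30 − 4 = -34 dBFS.

-34 dBFS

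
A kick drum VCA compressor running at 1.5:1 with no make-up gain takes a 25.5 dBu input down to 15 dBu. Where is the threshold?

Gain reduction = 25.5 − 15 = 10.5 dB; output overshoot = GR / (R − 1) = 10.5 / 0.5 = 21 dB.
Threshold = output − output overshoot = 15 − 21 = -6 dBu.

-6 dBu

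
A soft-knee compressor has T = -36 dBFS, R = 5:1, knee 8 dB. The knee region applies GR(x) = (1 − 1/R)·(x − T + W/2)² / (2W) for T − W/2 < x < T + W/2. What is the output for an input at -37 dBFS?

x − T + W/2 = -37 − (-36) + 4 = 3.
GR = (1 − 1/5) × 3² / 16 = 0.8 × 9 / 16 = 0.45 dB.
Output = -37 − 0.45 = -37.45 dBFS.

-37.45 dBFS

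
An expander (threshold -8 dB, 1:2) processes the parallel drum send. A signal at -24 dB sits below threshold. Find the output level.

-40 dB

Undershoot = (-8) − (-24) = 16 dB.
At 1:2, that expands to 32 dB under threshold.
Output = -8 − 32 = -40 dB.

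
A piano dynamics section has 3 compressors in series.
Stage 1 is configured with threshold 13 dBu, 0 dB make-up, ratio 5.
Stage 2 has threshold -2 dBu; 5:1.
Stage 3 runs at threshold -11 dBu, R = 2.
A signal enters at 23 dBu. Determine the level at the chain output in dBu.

-4.8 dBu

Stage 1: overshoot 10 dB → 10/5 = 2 dB → 15 dBu.
Stage 2: 15 dBu is 17 dB over -2 dBu; at 5:1 that becomes 3.4 dB over, giving 1.4 dBu.
Stage 3: overshoot 12.4 dB → 12.4/2 = 6.2 dB → -4.8 dBu.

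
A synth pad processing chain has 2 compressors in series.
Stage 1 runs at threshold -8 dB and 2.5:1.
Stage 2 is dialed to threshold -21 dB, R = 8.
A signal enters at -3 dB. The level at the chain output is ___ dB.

-19.125 dB

Stage 1: -3 dB is 5 dB over -8 dB; at 2.5:1 that becomes 2 dB over, giving -6 dB.
Stage 2: -6 dB is 15 dB over -21 dB; at 8:1 that becomes 1.875 dB over, giving -19.125 dB.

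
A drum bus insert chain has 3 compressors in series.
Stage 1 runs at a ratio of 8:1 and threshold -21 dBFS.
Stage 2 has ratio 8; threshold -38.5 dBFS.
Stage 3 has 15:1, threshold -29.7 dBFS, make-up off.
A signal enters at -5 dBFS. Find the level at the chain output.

Stage 1: overshoot 16 dB → 16/8 = 2 dB → -19 dBFS.
Stage 2: 19.5 dB above -38.5 dBFS, reduced 8:1 to 2.4375 dB above → -36.0625 dBFS.
Stage 3: below threshold (-36.0625 ≤ -29.7); passes unchanged; output -36.0625 dBFS.

-36.0625 dBFS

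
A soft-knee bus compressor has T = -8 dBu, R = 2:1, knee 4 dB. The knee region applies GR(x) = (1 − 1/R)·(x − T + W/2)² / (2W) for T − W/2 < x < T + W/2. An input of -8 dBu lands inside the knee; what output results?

-8.25 dBu

x − T + W/2 = -8 − (-8) + 2 = 2.
GR = (1 − 1/2) × 2² / 8 = 0.5 × 4 / 8 = 0.25 dB.
Output = -8 − 0.25 = -8.25 dBu.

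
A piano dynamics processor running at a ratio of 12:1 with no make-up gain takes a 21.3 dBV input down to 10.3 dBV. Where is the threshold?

9.3 dBV

Gain reduction = 21.3 − 10.3 = 11 dB; output overshoot = GR / (R − 1) = 11 / 11 = 1 dB.
Threshold = output − output overshoot = 10.3 − 1 = 9.3 dBV.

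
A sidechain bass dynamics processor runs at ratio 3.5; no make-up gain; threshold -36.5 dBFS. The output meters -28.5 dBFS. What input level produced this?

That's 8 dB above the -36.5 dBFS threshold.
Before 3.5:1 compression the overshoot was 8 × 3.5 = 28 dB, so input = -36.5 + 28 = -8.5 dBFS.

-8.5 dBFS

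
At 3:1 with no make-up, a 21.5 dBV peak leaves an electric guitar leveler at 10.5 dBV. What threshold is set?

5 dBV

Let T be the threshold. Output overshoot = (input overshoot)/R, so 10.5 − T = (21.5 − T)/3.
3·(10.5 − T) = 21.5 − T → 2·T = 31.5 − 21.5 = 10.
T = 10/2 = 5 dBV.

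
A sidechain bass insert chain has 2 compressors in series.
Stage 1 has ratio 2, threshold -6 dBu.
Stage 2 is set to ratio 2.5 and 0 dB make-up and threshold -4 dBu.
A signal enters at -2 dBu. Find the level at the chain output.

-4 dBu

Stage 1: overshoot 4 dB → 4/2 = 2 dB → -4 dBu.
Stage 2: below threshold (-4 ≤ -4); passes unchanged; output -4 dBu.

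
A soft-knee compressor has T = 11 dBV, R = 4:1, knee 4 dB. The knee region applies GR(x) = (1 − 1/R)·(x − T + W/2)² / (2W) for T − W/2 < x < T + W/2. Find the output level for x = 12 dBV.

11.15625 dBV

x − T + W/2 = 12 − 11 + 2 = 3.
GR = (1 − 1/4) × 3² / 8 = 0.75 × 9 / 8 = 0.84375 dB.
Output = 12 − 0.84375 = 11.15625 dBV.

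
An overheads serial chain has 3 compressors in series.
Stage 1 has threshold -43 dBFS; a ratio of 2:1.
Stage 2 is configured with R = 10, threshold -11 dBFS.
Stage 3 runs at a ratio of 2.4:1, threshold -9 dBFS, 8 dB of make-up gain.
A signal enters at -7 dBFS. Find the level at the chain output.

Stage 1: overshoot 36 dB → 36/2 = 18 dB → -25 dBFS.
Stage 2: -25 dBFS is at or below the -11 dBFS threshold — no compression; output -25 dBFS.
Stage 3: below threshold (-25 ≤ -9); passes unchanged; make-up brings it to -17 dBFS.

-17 dBFS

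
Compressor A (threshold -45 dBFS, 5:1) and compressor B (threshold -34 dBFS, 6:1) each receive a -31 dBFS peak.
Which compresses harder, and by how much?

A, by 8.7 dB

A: overshoot 14 dB → output overshoot 2.8 dB → GR 11.2 dB.
B: overshoot 3 dB → output overshoot 0.5 dB → GR 2.5 dB.
A reduces 8.7 dB more.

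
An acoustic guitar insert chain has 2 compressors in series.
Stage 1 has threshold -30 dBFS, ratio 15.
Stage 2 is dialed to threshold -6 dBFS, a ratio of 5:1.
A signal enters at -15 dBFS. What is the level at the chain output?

Stage 1: overshoot 15 dB → 15/15 = 1 dB → -29 dBFS.
Stage 2: -29 dBFS ≤ -6 dBFS, so stage 2 doesn't engage; output -29 dBFS.

-29 dBFS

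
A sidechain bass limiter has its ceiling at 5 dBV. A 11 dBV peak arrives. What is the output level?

5 dBV

A brickwall limiter is an ∞:1 compressor: any input above the ceiling is clamped to 5 dBV.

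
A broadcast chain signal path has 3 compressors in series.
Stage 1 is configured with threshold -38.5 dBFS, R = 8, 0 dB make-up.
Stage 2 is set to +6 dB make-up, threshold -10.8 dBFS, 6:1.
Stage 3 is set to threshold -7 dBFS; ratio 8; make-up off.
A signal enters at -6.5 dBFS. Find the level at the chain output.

-28.5 dBFS

Stage 1: overshoot 32 dB → 32/8 = 4 dB → -34.5 dBFS.
Stage 2: -34.5 dBFS is at or below the -10.8 dBFS threshold — no compression; make-up brings it to -28.5 dBFS.
Stage 3: below threshold (-28.5 ≤ -7); passes unchanged; output -28.5 dBFS.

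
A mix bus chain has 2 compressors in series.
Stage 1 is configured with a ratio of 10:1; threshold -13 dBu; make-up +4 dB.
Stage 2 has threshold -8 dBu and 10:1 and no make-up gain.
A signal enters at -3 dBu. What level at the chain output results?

-8 dBu

Stage 1: 10 dB above -13 dBu, reduced 10:1 to 1 dB above → -12 dBu; +4 dB make-up → -8 dBu.
Stage 2: below threshold (-8 ≤ -8); passes unchanged; output -8 dBu.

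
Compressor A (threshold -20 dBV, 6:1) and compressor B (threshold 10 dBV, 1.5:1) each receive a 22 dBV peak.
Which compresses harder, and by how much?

A, by 31 dB

A: overshoot 42 dB → output overshoot 7 dB → GR 35 dB.
B: overshoot 12 dB → output overshoot 8 dB → GR 4 dB.
A applies 31 dB more gain reduction.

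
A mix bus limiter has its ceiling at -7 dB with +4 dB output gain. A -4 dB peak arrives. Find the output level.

-3 dB

The limiter clamps the peak to its -7 dB ceiling.
Output gain then adds 4 dB: -7 + 4 = -3 dB.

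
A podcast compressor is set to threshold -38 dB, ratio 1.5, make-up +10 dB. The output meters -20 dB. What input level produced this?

-26 dB

Stripping the +10 dB make-up gives -30 dB at the gain stage.
That's 8 dB above the -38 dB threshold.
Undo the ratio: input overshoot = 8 × 1.5 = 12 dB, giving input = -26 dB.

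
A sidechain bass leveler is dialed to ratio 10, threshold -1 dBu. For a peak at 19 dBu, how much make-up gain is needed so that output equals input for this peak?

Without make-up, output = threshold + overshoot/10 = -1 + 2 = 1 dBu.
Gap to target: 18 dB.

18 dB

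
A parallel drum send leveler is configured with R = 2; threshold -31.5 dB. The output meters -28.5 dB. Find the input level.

-25.5 dB

The compressed level sits -28.5 − (-31.5) = 3 dB over threshold.
Before 2:1 compression the overshoot was 3 × 2 = 6 dB, so input = -31.5 + 6 = -25.5 dB.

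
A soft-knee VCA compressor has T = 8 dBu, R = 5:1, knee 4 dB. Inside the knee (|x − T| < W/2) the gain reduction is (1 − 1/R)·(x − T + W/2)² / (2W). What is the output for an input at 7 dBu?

6.9 dBu

x − T + W/2 = 7 − 8 + 2 = 1.
GR = (1 − 1/5) × 1² / 8 = 0.8 × 1 / 8 = 0.1 dB.
Output = 7 − 0.1 = 6.9 dBu.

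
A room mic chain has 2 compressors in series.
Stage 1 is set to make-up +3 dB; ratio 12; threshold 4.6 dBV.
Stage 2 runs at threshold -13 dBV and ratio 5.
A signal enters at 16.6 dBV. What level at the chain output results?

-8.68 dBV

Stage 1: overshoot 12 dB → 12/12 = 1 dB → 5.6 dBV; +3 dB make-up → 8.6 dBV.
Stage 2: 8.6 dBV is 21.6 dB over -13 dBV; at 5:1 that becomes 4.32 dB over, giving -8.68 dBV.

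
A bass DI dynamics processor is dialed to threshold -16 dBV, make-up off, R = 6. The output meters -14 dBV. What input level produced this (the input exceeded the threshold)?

The compressed level sits -14 − (-16) = 2 dB over threshold.
Input overshoot = R × output overshoot = 12 dB → input = -16 + 12 = -4 dBV.

-4 dBV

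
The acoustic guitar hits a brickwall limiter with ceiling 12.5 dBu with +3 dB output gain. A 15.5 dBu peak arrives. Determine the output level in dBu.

15.5 dBu

At ∞:1, everything above 12.5 dBu is held at the ceiling.
Output gain then adds 3 dB: 12.5 + 3 = 15.5 dBu.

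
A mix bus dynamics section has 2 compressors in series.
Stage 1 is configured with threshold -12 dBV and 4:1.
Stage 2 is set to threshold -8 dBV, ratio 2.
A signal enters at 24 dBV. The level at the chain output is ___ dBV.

-5.5 dBV

Stage 1: 36 dB above -12 dBV, reduced 4:1 to 9 dB above → -3 dBV.
Stage 2: 5 dB above -8 dBV, reduced 2:1 to 2.5 dB above → -5.5 dBV.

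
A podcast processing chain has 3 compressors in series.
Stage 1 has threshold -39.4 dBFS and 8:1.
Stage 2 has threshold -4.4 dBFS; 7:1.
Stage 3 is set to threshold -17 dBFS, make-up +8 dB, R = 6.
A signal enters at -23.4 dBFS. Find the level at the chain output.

Stage 1: -23.4 dBFS is 16 dB over -39.4 dBFS; at 8:1 that becomes 2 dB over, giving -37.4 dBFS.
Stage 2: -37.4 dBFS ≤ -4.4 dBFS, so stage 2 doesn't engage; output -37.4 dBFS.
Stage 3: -37.4 dBFS is at or below the -17 dBFS threshold — no compression; make-up brings it to -29.4 dBFS.

-29.4 dBFS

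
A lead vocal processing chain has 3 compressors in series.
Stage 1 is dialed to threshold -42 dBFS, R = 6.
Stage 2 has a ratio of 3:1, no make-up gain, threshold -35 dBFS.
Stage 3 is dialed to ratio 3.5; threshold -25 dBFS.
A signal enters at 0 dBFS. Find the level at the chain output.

Stage 1: 42 dB above -42 dBFS, reduced 6:1 to 7 dB above → -35 dBFS.
Stage 2: below threshold (-35 ≤ -35); passes unchanged; output -35 dBFS.
Stage 3: -35 dBFS is at or below the -25 dBFS threshold — no compression; output -35 dBFS.

-35 dBFS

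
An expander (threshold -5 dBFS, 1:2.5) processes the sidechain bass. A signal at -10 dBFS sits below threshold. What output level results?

-17.5 dBFS

Below threshold, a 1:2.5 expander applies gain = (2.5−1)×(T − x) of attenuation.
(2.5−1) × 5 = 7.5 dB, so output = -10 − 7.5 = -17.5 dBFS.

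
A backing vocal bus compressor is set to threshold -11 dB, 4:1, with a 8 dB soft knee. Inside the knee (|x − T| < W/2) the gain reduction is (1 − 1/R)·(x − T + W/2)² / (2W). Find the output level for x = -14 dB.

x − T + W/2 = -14 − (-11) + 4 = 1.
GR = (1 − 1/4) × 1² / 16 = 0.75 × 1 / 16 = 0.046875 dB.
Output = -14 − 0.046875 = -14.046875 dB.

-14.046875 dB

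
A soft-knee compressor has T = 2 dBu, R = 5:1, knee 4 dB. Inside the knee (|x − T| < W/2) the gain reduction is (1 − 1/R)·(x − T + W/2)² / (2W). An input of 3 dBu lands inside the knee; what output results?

2.1 dBu

x − T + W/2 = 3 − 2 + 2 = 3.
GR = (1 − 1/5) × 3² / 8 = 0.8 × 9 / 8 = 0.9 dB.
Output = 3 − 0.9 = 2.1 dBu.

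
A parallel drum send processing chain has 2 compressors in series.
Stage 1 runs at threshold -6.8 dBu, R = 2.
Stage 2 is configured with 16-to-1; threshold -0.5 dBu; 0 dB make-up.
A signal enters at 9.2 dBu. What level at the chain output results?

-0.39375 dBu

Stage 1: 16 dB above -6.8 dBu, reduced 2:1 to 8 dB above → 1.2 dBu.
Stage 2: 1.7 dB above -0.5 dBu, reduced 16:1 to 0.10625 dB above → -0.39375 dBu.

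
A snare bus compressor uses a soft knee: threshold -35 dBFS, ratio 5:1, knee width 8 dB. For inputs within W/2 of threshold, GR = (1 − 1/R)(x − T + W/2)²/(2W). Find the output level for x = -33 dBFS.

-34.8 dBFS

x − T + W/2 = -33 − (-35) + 4 = 6.
GR = (1 − 1/5) × 6² / 16 = 0.8 × 36 / 16 = 1.8 dB.
Output = -33 − 1.8 = -34.8 dBFS.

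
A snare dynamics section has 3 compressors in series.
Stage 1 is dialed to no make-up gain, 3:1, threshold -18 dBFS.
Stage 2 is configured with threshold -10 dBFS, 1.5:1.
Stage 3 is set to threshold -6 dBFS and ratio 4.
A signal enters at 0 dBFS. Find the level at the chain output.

Stage 1: 18 dB above -18 dBFS, reduced 3:1 to 6 dB above → -12 dBFS.
Stage 2: -12 dBFS is at or below the -10 dBFS threshold — no compression; output -12 dBFS.
Stage 3: below threshold (-12 ≤ -6); passes unchanged; output -12 dBFS.

-12 dBFS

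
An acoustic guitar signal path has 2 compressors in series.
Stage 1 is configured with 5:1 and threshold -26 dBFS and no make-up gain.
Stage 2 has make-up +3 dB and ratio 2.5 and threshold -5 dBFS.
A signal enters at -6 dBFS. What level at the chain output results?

-19 dBFS

Stage 1: overshoot 20 dB → 20/5 = 4 dB → -22 dBFS.
Stage 2: below threshold (-22 ≤ -5); passes unchanged; make-up brings it to -19 dBFS.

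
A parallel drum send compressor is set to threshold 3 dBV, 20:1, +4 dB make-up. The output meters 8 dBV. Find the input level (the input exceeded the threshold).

23 dBV

Remove make-up: 8 − 4 = 4 dBV.
Post-compression overshoot = 4 − 3 = 1 dB.
Input overshoot = R × output overshoot = 20 dB → input = 3 + 20 = 23 dBV.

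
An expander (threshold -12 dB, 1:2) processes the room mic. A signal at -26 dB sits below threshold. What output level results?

Below threshold, a 1:2 expander applies gain = (2−1)×(T − x) of attenuation.
(2−1) × 14 = 14 dB, so output = -26 − 14 = -40 dB.

-40 dB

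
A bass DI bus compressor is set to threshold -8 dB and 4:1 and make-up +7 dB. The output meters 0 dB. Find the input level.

Remove make-up: 0 − 7 = -7 dB.
Post-compression overshoot = -7 − (-8) = 1 dB.
Undo the ratio: input overshoot = 1 × 4 = 4 dB, giving input = -4 dB.

-4 dB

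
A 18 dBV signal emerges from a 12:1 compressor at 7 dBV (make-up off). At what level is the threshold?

6 dBV

Gain reduction = 18 − 7 = 11 dB; output overshoot = GR / (R − 1) = 11 / 11 = 1 dB.
Threshold = output − output overshoot = 7 − 1 = 6 dBV.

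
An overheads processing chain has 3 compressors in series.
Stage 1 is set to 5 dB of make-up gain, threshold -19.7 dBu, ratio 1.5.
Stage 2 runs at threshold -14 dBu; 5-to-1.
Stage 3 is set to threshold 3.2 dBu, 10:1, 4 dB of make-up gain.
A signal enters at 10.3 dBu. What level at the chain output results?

-6.14 dBu

Stage 1: overshoot 30 dB → 30/1.5 = 20 dB → 0.3 dBu; +5 dB make-up → 5.3 dBu.
Stage 2: 19.3 dB above -14 dBu, reduced 5:1 to 3.86 dB above → -10.14 dBu.
Stage 3: below threshold (-10.14 ≤ 3.2); passes unchanged; make-up brings it to -6.14 dBu.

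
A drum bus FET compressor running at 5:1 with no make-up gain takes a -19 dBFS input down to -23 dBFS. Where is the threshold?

-24 dBFS

Gain reduction = -19 − (-23) = 4 dB; output overshoot = GR / (R − 1) = 4 / 4 = 1 dB.
Threshold = output − output overshoot = -23 − 1 = -24 dBFS.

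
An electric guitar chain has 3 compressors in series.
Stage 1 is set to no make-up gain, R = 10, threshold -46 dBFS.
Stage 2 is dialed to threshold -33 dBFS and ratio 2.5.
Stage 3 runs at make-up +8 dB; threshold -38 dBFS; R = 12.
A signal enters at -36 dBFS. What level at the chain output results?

-37 dBFS

Stage 1: overshoot 10 dB → 10/10 = 1 dB → -45 dBFS.
Stage 2: -45 dBFS ≤ -33 dBFS, so stage 2 doesn't engage; output -45 dBFS.
Stage 3: -45 dBFS ≤ -38 dBFS, so stage 3 doesn't engage; make-up brings it to -37 dBFS.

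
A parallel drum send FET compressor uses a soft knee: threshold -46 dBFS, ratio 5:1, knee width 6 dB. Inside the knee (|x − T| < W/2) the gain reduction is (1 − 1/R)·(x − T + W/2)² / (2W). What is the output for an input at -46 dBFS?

x − T + W/2 = -46 − (-46) + 3 = 3.
GR = (1 − 1/5) × 3² / 12 = 0.8 × 9 / 12 = 0.6 dB.
Output = -46 − 0.6 = -46.6 dBFS.

-46.6 dBFS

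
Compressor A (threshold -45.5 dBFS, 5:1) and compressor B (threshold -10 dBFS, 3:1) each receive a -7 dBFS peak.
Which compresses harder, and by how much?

A: 38.5 dB over, compressed to 7.7 dB over, so 30.8 dB of GR.
B: 3 dB over, compressed to 1 dB over, so 2 dB of GR.
Difference: 28.8 dB in favour of A.

A, by 28.8 dB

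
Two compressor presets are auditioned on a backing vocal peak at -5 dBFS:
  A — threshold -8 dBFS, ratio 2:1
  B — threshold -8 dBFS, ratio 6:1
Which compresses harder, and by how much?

A: overshoot 3 dB → output overshoot 1.5 dB → GR 1.5 dB.
B: overshoot 3 dB → output overshoot 0.5 dB → GR 2.5 dB.
B reduces 1 dB more.

B, by 1 dB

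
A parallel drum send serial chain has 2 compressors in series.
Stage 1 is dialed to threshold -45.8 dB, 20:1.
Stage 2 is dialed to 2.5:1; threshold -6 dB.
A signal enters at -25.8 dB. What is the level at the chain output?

Stage 1: -25.8 dB is 20 dB over -45.8 dB; at 20:1 that becomes 1 dB over, giving -44.8 dB.
Stage 2: -44.8 dB is at or below the -6 dB threshold — no compression; output -44.8 dB.

-44.8 dB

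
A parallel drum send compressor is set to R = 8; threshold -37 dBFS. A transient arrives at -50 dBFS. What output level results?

-50 dBFS is 13 dB below the -37 dBFS threshold, so no gain reduction is applied.
Output = input = -50 dBFS.

-50 dBFS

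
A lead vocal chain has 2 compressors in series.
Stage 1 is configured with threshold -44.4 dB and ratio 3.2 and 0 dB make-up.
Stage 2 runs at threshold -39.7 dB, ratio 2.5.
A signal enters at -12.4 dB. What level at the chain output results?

-37.58 dB

Stage 1: overshoot 32 dB → 32/3.2 = 10 dB → -34.4 dB.
Stage 2: overshoot 5.3 dB → 5.3/2.5 = 2.12 dB → -37.58 dB.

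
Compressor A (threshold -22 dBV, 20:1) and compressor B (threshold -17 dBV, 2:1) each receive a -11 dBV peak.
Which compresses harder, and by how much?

A, by 7.45 dB

A: GR = 11 − 11/20 = 10.45 dB.
B: GR = 6 − 6/2 = 3 dB.
Difference: 7.45 dB in favour of A.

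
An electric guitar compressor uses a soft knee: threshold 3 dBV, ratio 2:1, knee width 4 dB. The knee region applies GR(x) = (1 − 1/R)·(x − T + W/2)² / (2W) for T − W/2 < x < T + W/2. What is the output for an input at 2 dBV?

1.9375 dBV

x − T + W/2 = 2 − 3 + 2 = 1.
GR = (1 − 1/2) × 1² / 8 = 0.5 × 1 / 8 = 0.0625 dB.
Output = 2 − 0.0625 = 1.9375 dBV.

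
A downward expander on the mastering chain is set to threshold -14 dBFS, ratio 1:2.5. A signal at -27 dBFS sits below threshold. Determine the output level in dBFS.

Below threshold, a 1:2.5 expander applies gain = (2.5−1)×(T − x) of attenuation.
(2.5−1) × 13 = 19.5 dB, so output = -27 − 19.5 = -46.5 dBFS.

-46.5 dBFS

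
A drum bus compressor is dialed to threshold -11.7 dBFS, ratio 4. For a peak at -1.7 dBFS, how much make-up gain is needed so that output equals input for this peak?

7.5 dB

Without make-up, output = threshold + overshoot/4 = -11.7 + 2.5 = -9.2 dBFS.
Gap to target: 7.5 dB.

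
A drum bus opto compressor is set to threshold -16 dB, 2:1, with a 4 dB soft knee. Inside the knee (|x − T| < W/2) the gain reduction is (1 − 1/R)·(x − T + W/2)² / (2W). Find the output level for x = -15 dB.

-15.5625 dB

x − T + W/2 = -15 − (-16) + 2 = 3.
GR = (1 − 1/2) × 3² / 8 = 0.5 × 9 / 8 = 0.5625 dB.
Output = -15 − 0.5625 = -15.5625 dB.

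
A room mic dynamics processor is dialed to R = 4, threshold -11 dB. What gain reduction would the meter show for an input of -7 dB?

3 dB

The signal is 4 dB above threshold.
At 4:1, output sits 4/4 = 1 dB above threshold.
Gain reduction = 4 − 1 = 3 dB.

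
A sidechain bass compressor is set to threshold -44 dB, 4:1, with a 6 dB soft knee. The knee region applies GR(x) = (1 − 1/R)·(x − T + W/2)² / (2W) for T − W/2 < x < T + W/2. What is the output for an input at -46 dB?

x − T + W/2 = -46 − (-44) + 3 = 1.
GR = (1 − 1/4) × 1² / 12 = 0.75 × 1 / 12 = 0.0625 dB.
Output = -46 − 0.0625 = -46.0625 dB.

-46.0625 dB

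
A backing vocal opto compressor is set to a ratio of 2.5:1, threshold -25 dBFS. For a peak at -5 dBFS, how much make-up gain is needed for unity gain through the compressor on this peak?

Overshoot 20 dB → 20/2.5 = 8 dB after compression, so the compressed level is -25 + 8 = -17 dBFS.
Make-up = target − compressed = -5 − (-17) = 12 dB.

12 dB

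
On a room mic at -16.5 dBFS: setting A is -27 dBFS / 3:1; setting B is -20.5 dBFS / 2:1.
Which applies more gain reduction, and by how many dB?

A, by 5 dB

A: 10.5 dB over, compressed to 3.5 dB over, so 7 dB of GR.
B: 4 dB over, compressed to 2 dB over, so 2 dB of GR.
Difference: 5 dB in favour of A.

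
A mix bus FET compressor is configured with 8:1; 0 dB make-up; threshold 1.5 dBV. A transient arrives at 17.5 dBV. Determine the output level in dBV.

The input is 16 dB above the 1.5 dBV threshold.
At 8:1 the overshoot is divided by 8, leaving 2 dB above threshold.
So the level is 1.5 + 2 = 3.5 dBV.

3.5 dBV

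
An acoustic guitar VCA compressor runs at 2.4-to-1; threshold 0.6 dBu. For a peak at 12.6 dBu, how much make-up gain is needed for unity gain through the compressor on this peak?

Overshoot 12 dB → 12/2.4 = 5 dB after compression, so the compressed level is 0.6 + 5 = 5.6 dBu.
Make-up = target − compressed = 12.6 − 5.6 = 7 dB.

7 dB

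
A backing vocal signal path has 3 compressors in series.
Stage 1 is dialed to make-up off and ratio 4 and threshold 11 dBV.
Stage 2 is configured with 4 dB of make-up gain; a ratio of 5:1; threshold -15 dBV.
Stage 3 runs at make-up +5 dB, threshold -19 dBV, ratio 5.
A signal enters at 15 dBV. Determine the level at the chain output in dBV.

-11.32 dBV

Stage 1: 15 dBV is 4 dB over 11 dBV; at 4:1 that becomes 1 dB over, giving 12 dBV.
Stage 2: overshoot 27 dB → 27/5 = 5.4 dB → -9.6 dBV; +4 dB make-up → -5.6 dBV.
Stage 3: -5.6 dBV is 13.4 dB over -19 dBV; at 5:1 that becomes 2.68 dB over, giving -16.32 dBV; +5 dB make-up → -11.32 dBV.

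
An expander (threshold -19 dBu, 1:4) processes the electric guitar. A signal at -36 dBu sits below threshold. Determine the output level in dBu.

Undershoot = (-19) − (-36) = 17 dB.
At 1:4, that expands to 68 dB under threshold.
Output = -19 − 68 = -87 dBu.

-87 dBu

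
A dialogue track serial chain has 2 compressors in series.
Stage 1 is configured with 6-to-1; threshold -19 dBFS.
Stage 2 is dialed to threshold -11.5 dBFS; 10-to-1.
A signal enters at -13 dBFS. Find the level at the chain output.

-18 dBFS

Stage 1: overshoot 6 dB → 6/6 = 1 dB → -18 dBFS.
Stage 2: below threshold (-18 ≤ -11.5); passes unchanged; output -18 dBFS.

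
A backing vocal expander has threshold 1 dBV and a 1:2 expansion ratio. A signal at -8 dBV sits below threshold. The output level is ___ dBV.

-17 dBV

The input is 9 dB below the 1 dBV threshold.
A 1:2 expander multiplies undershoot by 2: 9 × 2 = 18 dB below threshold.
Output = 1 − 18 = -17 dBV.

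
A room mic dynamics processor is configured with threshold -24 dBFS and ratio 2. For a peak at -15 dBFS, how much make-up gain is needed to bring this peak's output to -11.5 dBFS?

Without make-up, output = threshold + overshoot/2 = -24 + 4.5 = -19.5 dBFS.
Gap to target: 8 dB.

8 dB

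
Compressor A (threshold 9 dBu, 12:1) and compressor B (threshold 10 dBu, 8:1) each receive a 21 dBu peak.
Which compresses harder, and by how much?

A, by 1.375 dB

A: GR = 12 − 12/12 = 11 dB.
B: GR = 11 − 11/8 = 9.625 dB.
A applies 1.375 dB more gain reduction.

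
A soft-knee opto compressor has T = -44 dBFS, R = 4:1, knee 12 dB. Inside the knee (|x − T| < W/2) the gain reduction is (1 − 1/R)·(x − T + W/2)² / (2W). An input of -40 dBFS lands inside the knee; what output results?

x − T + W/2 = -40 − (-44) + 6 = 10.
GR = (1 − 1/4) × 10² / 24 = 0.75 × 100 / 24 = 3.125 dB.
Output = -40 − 3.125 = -43.125 dBFS.

-43.125 dBFS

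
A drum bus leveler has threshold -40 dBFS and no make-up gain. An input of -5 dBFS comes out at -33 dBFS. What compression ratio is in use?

5:1

Input overshoot = -5 − (-40) = 35 dB; output overshoot = -33 − (-40) = 7 dB.
Ratio = 35 / 7 = 5.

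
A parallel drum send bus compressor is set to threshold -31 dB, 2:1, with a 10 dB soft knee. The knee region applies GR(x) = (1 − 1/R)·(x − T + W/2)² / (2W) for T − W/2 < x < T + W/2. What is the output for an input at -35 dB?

x − T + W/2 = -35 − (-31) + 5 = 1.
GR = (1 − 1/2) × 1² / 20 = 0.5 × 1 / 20 = 0.025 dB.
Output = -35 − 0.025 = -35.025 dB.

-35.025 dB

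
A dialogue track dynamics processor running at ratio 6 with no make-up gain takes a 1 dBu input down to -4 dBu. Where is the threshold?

-5 dBu

Gain reduction = 1 − (-4) = 5 dB; output overshoot = GR / (R − 1) = 5 / 5 = 1 dB.
Threshold = output − output overshoot = -4 − 1 = -5 dBu.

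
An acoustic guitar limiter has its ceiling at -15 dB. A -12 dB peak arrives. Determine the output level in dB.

A brickwall limiter is an ∞:1 compressor: any input above the ceiling is clamped to -15 dB.

-15 dB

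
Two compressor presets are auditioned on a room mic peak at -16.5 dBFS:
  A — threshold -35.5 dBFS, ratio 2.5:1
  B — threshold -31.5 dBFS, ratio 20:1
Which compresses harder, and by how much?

A: overshoot 19 dB → output overshoot 7.6 dB → GR 11.4 dB.
B: overshoot 15 dB → output overshoot 0.75 dB → GR 14.25 dB.
Difference: 2.85 dB in favour of B.

B, by 2.85 dB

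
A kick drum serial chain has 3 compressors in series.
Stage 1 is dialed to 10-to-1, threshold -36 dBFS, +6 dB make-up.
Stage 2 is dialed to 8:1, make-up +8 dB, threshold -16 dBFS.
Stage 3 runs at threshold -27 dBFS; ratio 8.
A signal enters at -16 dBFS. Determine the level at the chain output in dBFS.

Stage 1: -16 dBFS is 20 dB over -36 dBFS; at 10:1 that becomes 2 dB over, giving -34 dBFS; +6 dB make-up → -28 dBFS.
Stage 2: -28 dBFS ≤ -16 dBFS, so stage 2 doesn't engage; make-up brings it to -20 dBFS.
Stage 3: overshoot 7 dB → 7/8 = 0.875 dB → -26.125 dBFS.

-26.125 dBFS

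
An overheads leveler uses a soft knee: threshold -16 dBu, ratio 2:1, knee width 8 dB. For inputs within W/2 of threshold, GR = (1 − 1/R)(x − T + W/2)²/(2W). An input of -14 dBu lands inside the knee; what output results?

x − T + W/2 = -14 − (-16) + 4 = 6.
GR = (1 − 1/2) × 6² / 16 = 0.5 × 36 / 16 = 1.125 dB.
Output = -14 − 1.125 = -15.125 dBu.

-15.125 dBu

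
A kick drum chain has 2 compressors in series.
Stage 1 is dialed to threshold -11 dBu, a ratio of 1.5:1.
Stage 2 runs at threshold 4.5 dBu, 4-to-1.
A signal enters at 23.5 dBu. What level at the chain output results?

Stage 1: 23.5 dBu is 34.5 dB over -11 dBu; at 1.5:1 that becomes 23 dB over, giving 12 dBu.
Stage 2: overshoot 7.5 dB → 7.5/4 = 1.875 dB → 6.375 dBu.

6.375 dBu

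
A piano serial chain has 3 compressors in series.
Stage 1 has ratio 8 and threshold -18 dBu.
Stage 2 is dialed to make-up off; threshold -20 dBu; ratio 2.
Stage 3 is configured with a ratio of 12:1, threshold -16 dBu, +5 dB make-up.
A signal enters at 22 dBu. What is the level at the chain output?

Stage 1: overshoot 40 dB → 40/8 = 5 dB → -13 dBu.
Stage 2: overshoot 7 dB → 7/2 = 3.5 dB → -16.5 dBu.
Stage 3: -16.5 dBu ≤ -16 dBu, so stage 3 doesn't engage; make-up brings it to -11.5 dBu.

-11.5 dBu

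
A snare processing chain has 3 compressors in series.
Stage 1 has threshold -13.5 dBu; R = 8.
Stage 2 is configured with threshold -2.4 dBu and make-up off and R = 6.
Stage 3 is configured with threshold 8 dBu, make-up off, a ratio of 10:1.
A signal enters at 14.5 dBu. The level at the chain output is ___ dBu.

Stage 1: overshoot 28 dB → 28/8 = 3.5 dB → -10 dBu.
Stage 2: -10 dBu is at or below the -2.4 dBu threshold — no compression; output -10 dBu.
Stage 3: -10 dBu is at or below the 8 dBu threshold — no compression; output -10 dBu.

-10 dBu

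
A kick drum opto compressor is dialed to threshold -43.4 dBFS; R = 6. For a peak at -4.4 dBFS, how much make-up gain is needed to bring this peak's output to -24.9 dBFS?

12 dB

The peak compresses to -43.4 + 39/6 = -36.9 dBFS.
To reach -24.9 dBFS requires -24.9 − (-36.9) = 12 dB of make-up.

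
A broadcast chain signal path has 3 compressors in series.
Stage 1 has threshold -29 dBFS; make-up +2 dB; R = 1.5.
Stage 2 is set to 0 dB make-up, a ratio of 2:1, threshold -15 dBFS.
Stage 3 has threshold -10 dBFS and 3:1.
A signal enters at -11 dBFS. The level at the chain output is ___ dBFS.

-15 dBFS

Stage 1: overshoot 18 dB → 18/1.5 = 12 dB → -17 dBFS; +2 dB make-up → -15 dBFS.
Stage 2: -15 dBFS ≤ -15 dBFS, so stage 2 doesn't engage; output -15 dBFS.
Stage 3: -15 dBFS ≤ -10 dBFS, so stage 3 doesn't engage; output -15 dBFS.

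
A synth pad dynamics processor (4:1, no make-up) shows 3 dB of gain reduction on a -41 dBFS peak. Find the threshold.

Gain reduction = -41 − (-44) = 3 dB; output overshoot = GR / (R − 1) = 3 / 3 = 1 dB.
Threshold = output − output overshoot = -44 − 1 = -45 dBFS.

-45 dBFS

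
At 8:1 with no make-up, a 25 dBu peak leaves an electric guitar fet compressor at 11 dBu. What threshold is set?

9 dBu

Gain reduction = 25 − 11 = 14 dB; output overshoot = GR / (R − 1) = 14 / 7 = 2 dB.
Threshold = output − output overshoot = 11 − 2 = 9 dBu.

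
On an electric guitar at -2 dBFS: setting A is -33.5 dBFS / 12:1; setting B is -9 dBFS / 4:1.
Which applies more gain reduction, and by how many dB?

A: 31.5 dB over, compressed to 2.625 dB over, so 28.875 dB of GR.
B: 7 dB over, compressed to 1.75 dB over, so 5.25 dB of GR.
Difference: 23.625 dB in favour of A.

A, by 23.625 dB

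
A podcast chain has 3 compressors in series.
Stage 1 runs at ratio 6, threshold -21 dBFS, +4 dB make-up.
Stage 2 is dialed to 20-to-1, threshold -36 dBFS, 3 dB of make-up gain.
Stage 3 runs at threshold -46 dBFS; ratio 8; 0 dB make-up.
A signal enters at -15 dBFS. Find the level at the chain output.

Stage 1: 6 dB above -21 dBFS, reduced 6:1 to 1 dB above → -20 dBFS; +4 dB make-up → -16 dBFS.
Stage 2: 20 dB above -36 dBFS, reduced 20:1 to 1 dB above → -35 dBFS; +3 dB make-up → -32 dBFS.
Stage 3: overshoot 14 dB → 14/8 = 1.75 dB → -44.25 dBFS.

-44.25 dBFS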